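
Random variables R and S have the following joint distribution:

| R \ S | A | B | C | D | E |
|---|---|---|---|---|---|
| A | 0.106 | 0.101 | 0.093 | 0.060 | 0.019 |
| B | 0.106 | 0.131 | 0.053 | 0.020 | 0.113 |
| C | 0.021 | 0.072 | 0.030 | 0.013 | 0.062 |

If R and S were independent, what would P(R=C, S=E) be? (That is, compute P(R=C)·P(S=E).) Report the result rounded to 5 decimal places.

P(R=C) = 0.021 + 0.072 + 0.030 + 0.013 + 0.062 = 0.198.
P(S=E) = 0.019 + 0.113 + 0.062 = 0.194.
Product: 0.198 × 0.194 = 0.03841.

0.03841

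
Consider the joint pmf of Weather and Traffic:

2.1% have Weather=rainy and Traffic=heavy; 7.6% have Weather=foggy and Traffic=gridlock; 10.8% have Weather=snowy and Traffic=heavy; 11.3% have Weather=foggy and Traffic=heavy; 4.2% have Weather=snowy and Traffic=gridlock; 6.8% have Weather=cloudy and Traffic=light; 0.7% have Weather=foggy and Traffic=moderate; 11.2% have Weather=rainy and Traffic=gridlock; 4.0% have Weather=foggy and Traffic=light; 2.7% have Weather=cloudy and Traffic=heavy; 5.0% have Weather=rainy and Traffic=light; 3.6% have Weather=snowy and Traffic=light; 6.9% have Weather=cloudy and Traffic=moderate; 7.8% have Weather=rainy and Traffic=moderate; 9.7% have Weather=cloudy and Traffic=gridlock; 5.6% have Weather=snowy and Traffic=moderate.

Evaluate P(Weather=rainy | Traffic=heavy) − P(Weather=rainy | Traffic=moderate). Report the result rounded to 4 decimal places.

P(Traffic=heavy) = 0.027 + 0.021 + 0.108 + 0.113 = 0.269; P(Weather=rainy | Traffic=heavy) = 0.021/0.269 = 0.07807.
P(Traffic=moderate) = 0.069 + 0.078 + 0.056 + 0.007 = 0.210; P(Weather=rainy | Traffic=moderate) = 0.078/0.210 = 0.37143.
Difference = -0.2934.

-0.2934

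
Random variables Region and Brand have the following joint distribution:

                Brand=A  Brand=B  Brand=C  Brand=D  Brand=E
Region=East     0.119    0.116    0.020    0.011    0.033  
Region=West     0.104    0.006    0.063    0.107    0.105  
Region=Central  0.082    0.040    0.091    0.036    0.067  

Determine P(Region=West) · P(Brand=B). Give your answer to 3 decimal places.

P(Region=West) = 0.104 + 0.006 + 0.063 + 0.107 + 0.105 = 0.385.
P(Brand=B) = 0.116 + 0.006 + 0.040 = 0.162.
Product: 0.385 × 0.162 = 0.062.

0.062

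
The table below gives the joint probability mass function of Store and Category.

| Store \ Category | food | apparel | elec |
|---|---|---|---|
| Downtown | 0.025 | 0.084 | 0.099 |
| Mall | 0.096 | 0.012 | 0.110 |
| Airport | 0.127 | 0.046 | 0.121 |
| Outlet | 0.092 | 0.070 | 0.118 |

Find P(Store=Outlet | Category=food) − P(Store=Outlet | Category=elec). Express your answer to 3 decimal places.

0.007

P(Category=food) = 0.025 + 0.096 + 0.127 + 0.092 = 0.340; P(Store=Outlet | Category=food) = 0.092/0.340 = 0.2706.
P(Category=elec) = 0.099 + 0.110 + 0.121 + 0.118 = 0.448; P(Store=Outlet | Category=elec) = 0.118/0.448 = 0.2634.
Difference = 0.007.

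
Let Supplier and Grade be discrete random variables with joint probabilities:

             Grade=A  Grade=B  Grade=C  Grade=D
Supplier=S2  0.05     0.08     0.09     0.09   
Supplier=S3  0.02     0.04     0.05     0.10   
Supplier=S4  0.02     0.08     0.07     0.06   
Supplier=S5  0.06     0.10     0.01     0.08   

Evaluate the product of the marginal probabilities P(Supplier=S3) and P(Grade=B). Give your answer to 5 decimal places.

P(Supplier=S3) = 0.02 + 0.04 + 0.05 + 0.10 = 0.21.
P(Grade=B) = 0.08 + 0.04 + 0.08 + 0.10 = 0.30.
Product: 0.21 × 0.30 = 0.06300.

0.06300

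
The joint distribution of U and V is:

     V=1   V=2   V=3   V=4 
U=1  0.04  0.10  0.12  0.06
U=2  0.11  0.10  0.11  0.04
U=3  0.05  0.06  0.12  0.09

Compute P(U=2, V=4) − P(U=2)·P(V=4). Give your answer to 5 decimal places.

P(U=2) = 0.11 + 0.10 + 0.11 + 0.04 = 0.36.
P(V=4) = 0.06 + 0.04 + 0.09 = 0.19.
P(U=2, V=4) − P(U=2)P(V=4) = 0.04 − 0.36×0.19 = -0.02840.

-0.02840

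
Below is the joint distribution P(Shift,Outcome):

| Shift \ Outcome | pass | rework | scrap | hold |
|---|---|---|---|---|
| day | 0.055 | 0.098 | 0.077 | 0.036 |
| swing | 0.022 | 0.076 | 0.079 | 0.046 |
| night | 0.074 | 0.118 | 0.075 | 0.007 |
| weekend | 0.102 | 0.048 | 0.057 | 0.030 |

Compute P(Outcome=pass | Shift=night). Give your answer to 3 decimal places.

P(Shift=night) = 0.074 + 0.118 + 0.075 + 0.007 = 0.274.
P(Outcome=pass | Shift=night) = 0.074/0.274 = 0.270.

0.270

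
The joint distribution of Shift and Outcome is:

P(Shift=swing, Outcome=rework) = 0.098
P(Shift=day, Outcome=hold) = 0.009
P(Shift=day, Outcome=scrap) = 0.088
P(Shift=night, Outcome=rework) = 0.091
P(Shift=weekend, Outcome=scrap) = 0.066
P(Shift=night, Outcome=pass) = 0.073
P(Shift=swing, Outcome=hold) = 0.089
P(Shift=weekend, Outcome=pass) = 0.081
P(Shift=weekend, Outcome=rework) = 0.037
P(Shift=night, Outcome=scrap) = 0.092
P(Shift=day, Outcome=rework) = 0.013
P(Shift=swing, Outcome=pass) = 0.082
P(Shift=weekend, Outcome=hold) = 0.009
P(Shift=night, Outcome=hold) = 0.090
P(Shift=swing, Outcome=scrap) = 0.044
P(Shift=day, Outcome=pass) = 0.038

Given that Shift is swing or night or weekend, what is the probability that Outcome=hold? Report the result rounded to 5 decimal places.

0.22066

P(Shift=swing) = 0.082 + 0.098 + 0.044 + 0.089 = 0.313.
P(Shift=night) = 0.073 + 0.091 + 0.092 + 0.090 = 0.346.
P(Shift=weekend) = 0.081 + 0.037 + 0.066 + 0.009 = 0.193.
P(Shift ∈ {swing, night, weekend}) = 0.313 + 0.346 + 0.193 = 0.852; P(Outcome=hold, Shift ∈ {swing, night, weekend}) = 0.089 + 0.090 + 0.009 = 0.188.
P(Outcome=hold | Shift ∈ {swing, night, weekend}) = 0.188/0.852 = 0.22066.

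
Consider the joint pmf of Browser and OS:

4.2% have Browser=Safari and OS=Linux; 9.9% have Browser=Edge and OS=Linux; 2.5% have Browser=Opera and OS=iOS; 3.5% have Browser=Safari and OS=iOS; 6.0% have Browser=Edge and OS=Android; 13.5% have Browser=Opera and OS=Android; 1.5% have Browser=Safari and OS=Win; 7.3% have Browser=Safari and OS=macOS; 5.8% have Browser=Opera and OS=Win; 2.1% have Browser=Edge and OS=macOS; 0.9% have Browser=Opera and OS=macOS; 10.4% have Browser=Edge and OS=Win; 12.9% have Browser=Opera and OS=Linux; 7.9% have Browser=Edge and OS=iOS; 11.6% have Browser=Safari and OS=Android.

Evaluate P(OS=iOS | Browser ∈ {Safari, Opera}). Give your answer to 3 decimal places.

0.094

P(Browser=Safari) = 0.015 + 0.073 + 0.042 + 0.035 + 0.116 = 0.281.
P(Browser=Opera) = 0.058 + 0.009 + 0.129 + 0.025 + 0.135 = 0.356.
P(Browser ∈ {Safari, Opera}) = 0.281 + 0.356 = 0.637; P(OS=iOS, Browser ∈ {Safari, Opera}) = 0.035 + 0.025 = 0.060.
P(OS=iOS | Browser ∈ {Safari, Opera}) = 0.060/0.637 = 0.094.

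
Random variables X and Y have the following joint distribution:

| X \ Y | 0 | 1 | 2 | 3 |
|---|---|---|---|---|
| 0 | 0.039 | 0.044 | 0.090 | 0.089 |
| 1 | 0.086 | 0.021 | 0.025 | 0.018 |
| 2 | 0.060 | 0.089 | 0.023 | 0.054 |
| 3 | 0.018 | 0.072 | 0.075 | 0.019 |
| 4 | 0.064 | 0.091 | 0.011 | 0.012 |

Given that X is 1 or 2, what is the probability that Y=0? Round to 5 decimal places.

P(X=1) = 0.086 + 0.021 + 0.025 + 0.018 = 0.150.
P(X=2) = 0.060 + 0.089 + 0.023 + 0.054 = 0.226.
P(X ∈ {1, 2}) = 0.150 + 0.226 = 0.376; P(Y=0, X ∈ {1, 2}) = 0.086 + 0.060 = 0.146.
P(Y=0 | X ∈ {1, 2}) = 0.146/0.376 = 0.38830.

0.38830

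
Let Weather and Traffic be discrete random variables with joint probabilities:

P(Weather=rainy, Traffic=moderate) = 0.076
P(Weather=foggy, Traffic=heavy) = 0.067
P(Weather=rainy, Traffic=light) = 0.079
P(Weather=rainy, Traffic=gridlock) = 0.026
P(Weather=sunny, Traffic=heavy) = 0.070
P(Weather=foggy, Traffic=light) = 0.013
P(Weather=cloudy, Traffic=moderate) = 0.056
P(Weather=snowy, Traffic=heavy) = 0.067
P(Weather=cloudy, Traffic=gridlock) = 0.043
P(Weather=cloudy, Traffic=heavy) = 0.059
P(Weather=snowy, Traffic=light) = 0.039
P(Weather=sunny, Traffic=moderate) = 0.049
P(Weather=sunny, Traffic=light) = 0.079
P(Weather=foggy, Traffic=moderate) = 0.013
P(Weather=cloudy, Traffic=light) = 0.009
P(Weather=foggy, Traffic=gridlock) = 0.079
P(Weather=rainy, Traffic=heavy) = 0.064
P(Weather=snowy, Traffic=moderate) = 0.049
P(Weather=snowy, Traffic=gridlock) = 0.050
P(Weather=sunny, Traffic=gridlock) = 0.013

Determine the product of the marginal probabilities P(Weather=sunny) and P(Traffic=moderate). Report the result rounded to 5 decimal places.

P(Weather=sunny) = 0.079 + 0.049 + 0.070 + 0.013 = 0.211.
P(Traffic=moderate) = 0.049 + 0.056 + 0.076 + 0.049 + 0.013 = 0.243.
Product: 0.211 × 0.243 = 0.05127.

0.05127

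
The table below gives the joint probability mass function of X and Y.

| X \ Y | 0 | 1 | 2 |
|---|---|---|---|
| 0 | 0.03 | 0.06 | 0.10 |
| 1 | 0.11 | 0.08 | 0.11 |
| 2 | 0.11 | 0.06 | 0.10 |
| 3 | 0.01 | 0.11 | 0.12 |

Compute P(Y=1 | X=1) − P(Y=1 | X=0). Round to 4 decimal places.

P(X=1) = 0.11 + 0.08 + 0.11 = 0.30; P(Y=1 | X=1) = 0.08/0.30 = 0.26667.
P(X=0) = 0.03 + 0.06 + 0.10 = 0.19; P(Y=1 | X=0) = 0.06/0.19 = 0.31579.
Difference = -0.0491.

-0.0491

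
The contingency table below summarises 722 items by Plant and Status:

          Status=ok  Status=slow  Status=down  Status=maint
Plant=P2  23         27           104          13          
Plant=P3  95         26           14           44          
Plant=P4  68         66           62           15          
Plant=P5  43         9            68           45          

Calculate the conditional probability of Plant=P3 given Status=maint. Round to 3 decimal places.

Total with Status=maint: 13 + 44 + 15 + 45 = 117.
P(Plant=P3 | Status=maint) = 44/117 = 0.376.

0.376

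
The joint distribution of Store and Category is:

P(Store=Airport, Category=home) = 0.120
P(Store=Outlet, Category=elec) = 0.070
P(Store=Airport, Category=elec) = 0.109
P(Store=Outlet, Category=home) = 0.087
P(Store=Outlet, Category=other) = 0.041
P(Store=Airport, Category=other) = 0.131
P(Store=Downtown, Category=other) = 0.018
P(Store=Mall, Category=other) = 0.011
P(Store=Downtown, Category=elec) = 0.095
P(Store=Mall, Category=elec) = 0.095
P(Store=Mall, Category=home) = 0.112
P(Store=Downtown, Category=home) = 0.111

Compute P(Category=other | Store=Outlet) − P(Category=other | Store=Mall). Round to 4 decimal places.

P(Store=Outlet) = 0.070 + 0.087 + 0.041 = 0.198; P(Category=other | Store=Outlet) = 0.041/0.198 = 0.20707.
P(Store=Mall) = 0.095 + 0.112 + 0.011 = 0.218; P(Category=other | Store=Mall) = 0.011/0.218 = 0.05046.
Difference = 0.1566.

0.1566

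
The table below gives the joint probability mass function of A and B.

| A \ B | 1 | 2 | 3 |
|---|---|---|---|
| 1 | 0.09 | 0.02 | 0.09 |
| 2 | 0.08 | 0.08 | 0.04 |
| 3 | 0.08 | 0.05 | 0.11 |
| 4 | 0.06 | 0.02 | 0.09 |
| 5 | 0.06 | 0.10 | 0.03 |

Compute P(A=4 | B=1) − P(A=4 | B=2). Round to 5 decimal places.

P(B=1) = 0.09 + 0.08 + 0.08 + 0.06 + 0.06 = 0.37; P(A=4 | B=1) = 0.06/0.37 = 0.162162.
P(B=2) = 0.02 + 0.08 + 0.05 + 0.02 + 0.10 = 0.27; P(A=4 | B=2) = 0.02/0.27 = 0.074074.
Difference = 0.08809.

0.08809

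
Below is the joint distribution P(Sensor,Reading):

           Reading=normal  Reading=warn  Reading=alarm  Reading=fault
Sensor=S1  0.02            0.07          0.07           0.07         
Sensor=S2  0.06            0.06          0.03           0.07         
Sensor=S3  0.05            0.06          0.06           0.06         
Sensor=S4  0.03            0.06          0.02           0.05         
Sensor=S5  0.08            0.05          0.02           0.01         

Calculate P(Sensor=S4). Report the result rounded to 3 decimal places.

0.160

P(Sensor=S4) = 0.03 + 0.06 + 0.02 + 0.05 = 0.16.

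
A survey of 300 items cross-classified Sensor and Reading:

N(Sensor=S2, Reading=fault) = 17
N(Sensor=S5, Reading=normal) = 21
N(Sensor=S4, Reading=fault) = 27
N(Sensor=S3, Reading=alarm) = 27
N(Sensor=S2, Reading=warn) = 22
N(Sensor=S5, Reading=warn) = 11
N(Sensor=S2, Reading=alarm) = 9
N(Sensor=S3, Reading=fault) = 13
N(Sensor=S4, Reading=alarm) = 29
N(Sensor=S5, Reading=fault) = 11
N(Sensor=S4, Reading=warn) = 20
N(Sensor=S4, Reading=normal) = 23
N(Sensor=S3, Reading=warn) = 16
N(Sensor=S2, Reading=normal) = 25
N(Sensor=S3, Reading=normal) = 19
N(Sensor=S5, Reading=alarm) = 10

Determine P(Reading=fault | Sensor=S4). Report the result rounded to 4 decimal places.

Total with Sensor=S4: 23 + 20 + 29 + 27 = 99.
P(Reading=fault | Sensor=S4) = 27/99 = 0.2727.

0.2727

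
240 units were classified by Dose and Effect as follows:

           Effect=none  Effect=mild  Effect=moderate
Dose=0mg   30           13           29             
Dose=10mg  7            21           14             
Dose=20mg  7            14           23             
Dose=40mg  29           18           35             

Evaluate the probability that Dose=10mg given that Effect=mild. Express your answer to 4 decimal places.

Total with Effect=mild: 13 + 21 + 14 + 18 = 66.
P(Dose=10mg | Effect=mild) = 21/66 = 0.3182.

0.3182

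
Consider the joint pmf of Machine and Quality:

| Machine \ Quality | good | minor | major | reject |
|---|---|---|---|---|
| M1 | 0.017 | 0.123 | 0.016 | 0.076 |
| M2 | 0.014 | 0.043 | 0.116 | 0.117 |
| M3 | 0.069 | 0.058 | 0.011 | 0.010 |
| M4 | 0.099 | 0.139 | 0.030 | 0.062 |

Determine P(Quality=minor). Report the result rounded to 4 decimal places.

P(Quality=minor) = 0.123 + 0.043 + 0.058 + 0.139 = 0.363.

0.3630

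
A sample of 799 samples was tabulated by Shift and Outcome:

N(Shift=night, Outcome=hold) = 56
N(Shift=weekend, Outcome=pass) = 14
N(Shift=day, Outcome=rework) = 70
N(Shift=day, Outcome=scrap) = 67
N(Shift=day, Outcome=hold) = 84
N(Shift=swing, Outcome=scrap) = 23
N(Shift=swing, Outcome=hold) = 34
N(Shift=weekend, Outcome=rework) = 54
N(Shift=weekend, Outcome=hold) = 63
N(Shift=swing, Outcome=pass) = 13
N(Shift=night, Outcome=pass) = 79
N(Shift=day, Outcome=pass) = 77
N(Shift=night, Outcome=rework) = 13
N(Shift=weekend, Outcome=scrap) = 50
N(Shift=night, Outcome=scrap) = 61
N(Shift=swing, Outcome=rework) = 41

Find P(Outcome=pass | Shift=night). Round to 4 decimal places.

0.3780

Total with Shift=night: 79 + 13 + 61 + 56 = 209.
P(Outcome=pass | Shift=night) = 79/209 = 0.3780.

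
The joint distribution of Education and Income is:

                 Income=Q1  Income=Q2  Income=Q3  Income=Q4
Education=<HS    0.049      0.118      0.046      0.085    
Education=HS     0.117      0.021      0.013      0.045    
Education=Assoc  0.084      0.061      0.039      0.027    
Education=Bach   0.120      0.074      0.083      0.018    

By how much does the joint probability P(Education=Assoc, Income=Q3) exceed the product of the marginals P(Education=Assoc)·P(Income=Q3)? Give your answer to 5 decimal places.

P(Education=Assoc) = 0.084 + 0.061 + 0.039 + 0.027 = 0.211.
P(Income=Q3) = 0.046 + 0.013 + 0.039 + 0.083 = 0.181.
P(Education=Assoc, Income=Q3) − P(Education=Assoc)P(Income=Q3) = 0.039 − 0.211×0.181 = 0.00081.

0.00081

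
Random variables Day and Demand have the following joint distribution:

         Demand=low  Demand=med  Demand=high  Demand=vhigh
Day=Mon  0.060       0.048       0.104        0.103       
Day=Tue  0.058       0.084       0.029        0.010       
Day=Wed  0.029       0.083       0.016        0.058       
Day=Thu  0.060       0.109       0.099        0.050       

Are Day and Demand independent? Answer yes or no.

no

P(Day=Mon) = 0.315 and P(Demand=med) = 0.324, so their product is 0.10206, but P(Day=Mon, Demand=med) = 0.048. Since these differ, Day and Demand are not independent.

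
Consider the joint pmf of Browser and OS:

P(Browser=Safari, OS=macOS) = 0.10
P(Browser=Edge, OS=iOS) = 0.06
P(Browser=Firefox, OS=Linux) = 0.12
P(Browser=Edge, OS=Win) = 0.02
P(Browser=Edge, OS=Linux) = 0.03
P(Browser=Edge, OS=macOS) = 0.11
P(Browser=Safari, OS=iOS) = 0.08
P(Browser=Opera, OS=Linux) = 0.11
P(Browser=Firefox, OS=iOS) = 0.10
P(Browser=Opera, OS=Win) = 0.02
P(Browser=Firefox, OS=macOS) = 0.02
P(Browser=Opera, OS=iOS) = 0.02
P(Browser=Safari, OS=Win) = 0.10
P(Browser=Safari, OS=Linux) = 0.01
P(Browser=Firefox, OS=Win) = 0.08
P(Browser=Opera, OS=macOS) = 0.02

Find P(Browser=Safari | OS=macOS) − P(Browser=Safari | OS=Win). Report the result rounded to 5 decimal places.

P(OS=macOS) = 0.02 + 0.10 + 0.11 + 0.02 = 0.25; P(Browser=Safari | OS=macOS) = 0.10/0.25 = 0.400000.
P(OS=Win) = 0.08 + 0.10 + 0.02 + 0.02 = 0.22; P(Browser=Safari | OS=Win) = 0.10/0.22 = 0.454545.
Difference = -0.05455.

-0.05455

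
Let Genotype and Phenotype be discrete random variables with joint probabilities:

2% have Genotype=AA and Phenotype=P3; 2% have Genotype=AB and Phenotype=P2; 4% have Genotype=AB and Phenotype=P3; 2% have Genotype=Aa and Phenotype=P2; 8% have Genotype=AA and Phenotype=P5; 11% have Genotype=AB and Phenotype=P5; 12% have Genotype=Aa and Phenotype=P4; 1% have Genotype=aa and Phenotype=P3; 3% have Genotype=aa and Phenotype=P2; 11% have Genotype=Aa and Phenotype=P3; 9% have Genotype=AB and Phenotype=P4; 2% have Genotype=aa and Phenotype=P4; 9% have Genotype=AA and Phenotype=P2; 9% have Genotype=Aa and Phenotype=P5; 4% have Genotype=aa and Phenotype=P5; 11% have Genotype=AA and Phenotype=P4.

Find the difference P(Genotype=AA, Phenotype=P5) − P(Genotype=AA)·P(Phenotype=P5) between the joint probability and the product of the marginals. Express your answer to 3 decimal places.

P(Genotype=AA) = 0.09 + 0.02 + 0.11 + 0.08 = 0.30.
P(Phenotype=P5) = 0.08 + 0.09 + 0.04 + 0.11 = 0.32.
P(Genotype=AA, Phenotype=P5) − P(Genotype=AA)P(Phenotype=P5) = 0.08 − 0.30×0.32 = -0.016.

-0.016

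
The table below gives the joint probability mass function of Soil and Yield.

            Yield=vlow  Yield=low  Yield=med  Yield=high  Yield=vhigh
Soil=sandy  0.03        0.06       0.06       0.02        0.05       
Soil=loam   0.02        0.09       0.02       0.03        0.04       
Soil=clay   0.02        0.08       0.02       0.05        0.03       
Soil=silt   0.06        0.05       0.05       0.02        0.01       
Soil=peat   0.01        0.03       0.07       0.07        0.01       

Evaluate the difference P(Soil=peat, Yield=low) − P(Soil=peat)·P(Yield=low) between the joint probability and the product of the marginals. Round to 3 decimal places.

P(Soil=peat) = 0.01 + 0.03 + 0.07 + 0.07 + 0.01 = 0.19.
P(Yield=low) = 0.06 + 0.09 + 0.08 + 0.05 + 0.03 = 0.31.
P(Soil=peat, Yield=low) − P(Soil=peat)P(Yield=low) = 0.03 − 0.19×0.31 = -0.029.

-0.029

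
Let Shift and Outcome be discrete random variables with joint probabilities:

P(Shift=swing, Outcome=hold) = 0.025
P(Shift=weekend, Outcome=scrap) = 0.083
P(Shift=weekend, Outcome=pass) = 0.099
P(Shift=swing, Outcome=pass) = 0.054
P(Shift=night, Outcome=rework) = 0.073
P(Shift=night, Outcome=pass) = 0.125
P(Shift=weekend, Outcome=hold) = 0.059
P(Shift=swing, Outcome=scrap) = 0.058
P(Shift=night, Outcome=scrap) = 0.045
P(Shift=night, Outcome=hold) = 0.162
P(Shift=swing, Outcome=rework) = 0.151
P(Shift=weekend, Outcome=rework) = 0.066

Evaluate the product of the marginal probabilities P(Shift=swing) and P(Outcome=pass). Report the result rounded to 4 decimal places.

0.0801

P(Shift=swing) = 0.054 + 0.151 + 0.058 + 0.025 = 0.288.
P(Outcome=pass) = 0.054 + 0.125 + 0.099 = 0.278.
Product: 0.288 × 0.278 = 0.0801.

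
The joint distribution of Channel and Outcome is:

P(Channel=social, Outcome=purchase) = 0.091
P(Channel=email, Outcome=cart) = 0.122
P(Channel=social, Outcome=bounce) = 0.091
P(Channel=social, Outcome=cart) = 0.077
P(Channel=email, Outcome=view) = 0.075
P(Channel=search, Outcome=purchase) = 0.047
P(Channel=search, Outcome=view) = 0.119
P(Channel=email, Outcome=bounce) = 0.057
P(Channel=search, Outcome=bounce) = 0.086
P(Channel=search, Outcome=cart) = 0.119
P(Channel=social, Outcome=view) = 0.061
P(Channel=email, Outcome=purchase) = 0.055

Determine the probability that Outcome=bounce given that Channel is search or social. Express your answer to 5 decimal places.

0.25615

P(Channel=search) = 0.086 + 0.119 + 0.119 + 0.047 = 0.371.
P(Channel=social) = 0.091 + 0.061 + 0.077 + 0.091 = 0.320.
P(Channel ∈ {search, social}) = 0.371 + 0.320 = 0.691; P(Outcome=bounce, Channel ∈ {search, social}) = 0.086 + 0.091 = 0.177.
P(Outcome=bounce | Channel ∈ {search, social}) = 0.177/0.691 = 0.25615.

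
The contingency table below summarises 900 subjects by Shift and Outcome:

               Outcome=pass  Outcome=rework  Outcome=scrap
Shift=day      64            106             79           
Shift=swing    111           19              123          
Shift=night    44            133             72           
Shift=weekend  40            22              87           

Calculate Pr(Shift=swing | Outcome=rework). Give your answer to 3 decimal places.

Total with Outcome=rework: 106 + 19 + 133 + 22 = 280.
P(Shift=swing | Outcome=rework) = 19/280 = 0.068.

0.068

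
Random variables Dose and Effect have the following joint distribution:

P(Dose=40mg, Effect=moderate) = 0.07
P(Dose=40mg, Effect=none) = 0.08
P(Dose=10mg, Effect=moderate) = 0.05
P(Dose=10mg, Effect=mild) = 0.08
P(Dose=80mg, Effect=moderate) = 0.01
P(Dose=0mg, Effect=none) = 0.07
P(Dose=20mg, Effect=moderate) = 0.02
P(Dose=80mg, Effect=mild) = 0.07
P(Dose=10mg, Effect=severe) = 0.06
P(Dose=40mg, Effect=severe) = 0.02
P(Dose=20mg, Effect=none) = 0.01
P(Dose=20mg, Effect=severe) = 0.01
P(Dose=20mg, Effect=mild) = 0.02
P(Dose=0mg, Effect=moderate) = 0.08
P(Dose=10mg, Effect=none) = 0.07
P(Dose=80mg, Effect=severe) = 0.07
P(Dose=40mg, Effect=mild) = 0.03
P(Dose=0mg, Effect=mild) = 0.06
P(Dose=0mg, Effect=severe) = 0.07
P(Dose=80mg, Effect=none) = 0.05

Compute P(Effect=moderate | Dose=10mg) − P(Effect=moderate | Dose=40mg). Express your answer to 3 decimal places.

-0.158

P(Dose=10mg) = 0.07 + 0.08 + 0.05 + 0.06 = 0.26; P(Effect=moderate | Dose=10mg) = 0.05/0.26 = 0.1923.
P(Dose=40mg) = 0.08 + 0.03 + 0.07 + 0.02 = 0.20; P(Effect=moderate | Dose=40mg) = 0.07/0.20 = 0.3500.
Difference = -0.158.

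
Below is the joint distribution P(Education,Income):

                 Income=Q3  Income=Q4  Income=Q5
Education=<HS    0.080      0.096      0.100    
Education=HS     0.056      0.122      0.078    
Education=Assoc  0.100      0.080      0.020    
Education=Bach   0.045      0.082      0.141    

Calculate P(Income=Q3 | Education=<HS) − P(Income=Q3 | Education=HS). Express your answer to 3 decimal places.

0.071

P(Education=<HS) = 0.080 + 0.096 + 0.100 = 0.276; P(Income=Q3 | Education=<HS) = 0.080/0.276 = 0.2899.
P(Education=HS) = 0.056 + 0.122 + 0.078 = 0.256; P(Income=Q3 | Education=HS) = 0.056/0.256 = 0.2188.
Difference = 0.071.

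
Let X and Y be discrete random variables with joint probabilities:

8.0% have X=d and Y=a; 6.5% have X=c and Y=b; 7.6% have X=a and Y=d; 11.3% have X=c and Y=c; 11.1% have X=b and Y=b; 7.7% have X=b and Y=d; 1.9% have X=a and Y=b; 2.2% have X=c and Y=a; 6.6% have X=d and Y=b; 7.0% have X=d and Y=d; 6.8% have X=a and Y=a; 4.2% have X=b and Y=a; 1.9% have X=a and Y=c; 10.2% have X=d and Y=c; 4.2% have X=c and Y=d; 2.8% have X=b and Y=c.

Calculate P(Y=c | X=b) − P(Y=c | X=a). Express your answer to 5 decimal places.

P(X=b) = 0.042 + 0.111 + 0.028 + 0.077 = 0.258; P(Y=c | X=b) = 0.028/0.258 = 0.108527.
P(X=a) = 0.068 + 0.019 + 0.019 + 0.076 = 0.182; P(Y=c | X=a) = 0.019/0.182 = 0.104396.
Difference = 0.00413.

0.00413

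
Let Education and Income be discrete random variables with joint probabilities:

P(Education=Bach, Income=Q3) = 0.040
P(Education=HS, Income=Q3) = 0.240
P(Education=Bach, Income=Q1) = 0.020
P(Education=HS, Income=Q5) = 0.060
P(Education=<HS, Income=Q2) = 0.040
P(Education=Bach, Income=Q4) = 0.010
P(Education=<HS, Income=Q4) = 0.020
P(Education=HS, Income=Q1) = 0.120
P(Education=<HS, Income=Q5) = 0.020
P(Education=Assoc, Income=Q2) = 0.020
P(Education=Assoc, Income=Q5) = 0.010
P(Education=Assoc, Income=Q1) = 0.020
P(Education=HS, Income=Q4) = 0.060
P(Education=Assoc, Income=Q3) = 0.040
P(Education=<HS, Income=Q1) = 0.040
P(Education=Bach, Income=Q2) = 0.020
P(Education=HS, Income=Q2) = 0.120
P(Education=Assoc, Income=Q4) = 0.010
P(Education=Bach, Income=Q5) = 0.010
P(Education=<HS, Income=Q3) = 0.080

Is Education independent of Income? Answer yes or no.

yes

Every cell satisfies P(Education,Income) = P(Education)·P(Income). For instance P(Education=Assoc) = 0.100, P(Income=Q5) = 0.100, and 0.100×0.100 = 0.010 matches the joint entry. So Education and Income are independent.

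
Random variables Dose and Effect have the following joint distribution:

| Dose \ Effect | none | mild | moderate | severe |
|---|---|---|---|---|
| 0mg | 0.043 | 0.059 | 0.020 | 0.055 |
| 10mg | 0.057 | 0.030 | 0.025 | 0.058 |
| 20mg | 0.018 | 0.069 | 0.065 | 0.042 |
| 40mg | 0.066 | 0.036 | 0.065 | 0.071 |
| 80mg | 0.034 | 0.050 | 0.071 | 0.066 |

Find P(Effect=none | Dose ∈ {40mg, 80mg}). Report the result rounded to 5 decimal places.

0.21786

P(Dose=40mg) = 0.066 + 0.036 + 0.065 + 0.071 = 0.238.
P(Dose=80mg) = 0.034 + 0.050 + 0.071 + 0.066 = 0.221.
P(Dose ∈ {40mg, 80mg}) = 0.238 + 0.221 = 0.459; P(Effect=none, Dose ∈ {40mg, 80mg}) = 0.066 + 0.034 = 0.100.
P(Effect=none | Dose ∈ {40mg, 80mg}) = 0.100/0.459 = 0.21786.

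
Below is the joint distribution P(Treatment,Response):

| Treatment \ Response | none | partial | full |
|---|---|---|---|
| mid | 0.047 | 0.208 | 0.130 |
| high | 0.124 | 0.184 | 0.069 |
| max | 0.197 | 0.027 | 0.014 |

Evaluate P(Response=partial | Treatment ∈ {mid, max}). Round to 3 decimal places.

0.377

P(Treatment=mid) = 0.047 + 0.208 + 0.130 = 0.385.
P(Treatment=max) = 0.197 + 0.027 + 0.014 = 0.238.
P(Treatment ∈ {mid, max}) = 0.385 + 0.238 = 0.623; P(Response=partial, Treatment ∈ {mid, max}) = 0.208 + 0.027 = 0.235.
P(Response=partial | Treatment ∈ {mid, max}) = 0.235/0.623 = 0.377.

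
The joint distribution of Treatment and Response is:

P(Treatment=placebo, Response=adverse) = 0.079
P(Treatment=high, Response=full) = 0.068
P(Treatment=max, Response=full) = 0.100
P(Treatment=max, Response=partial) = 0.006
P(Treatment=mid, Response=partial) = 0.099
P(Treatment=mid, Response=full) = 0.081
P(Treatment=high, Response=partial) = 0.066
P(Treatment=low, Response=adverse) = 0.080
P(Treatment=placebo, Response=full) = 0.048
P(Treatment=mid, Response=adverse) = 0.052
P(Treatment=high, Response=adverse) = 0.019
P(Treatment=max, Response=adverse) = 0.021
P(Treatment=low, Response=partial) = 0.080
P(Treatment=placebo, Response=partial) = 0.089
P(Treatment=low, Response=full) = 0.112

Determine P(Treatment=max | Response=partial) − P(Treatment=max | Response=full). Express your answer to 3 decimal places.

P(Response=partial) = 0.089 + 0.080 + 0.099 + 0.066 + 0.006 = 0.340; P(Treatment=max | Response=partial) = 0.006/0.340 = 0.0176.
P(Response=full) = 0.048 + 0.112 + 0.081 + 0.068 + 0.100 = 0.409; P(Treatment=max | Response=full) = 0.100/0.409 = 0.2445.
Difference = -0.227.

-0.227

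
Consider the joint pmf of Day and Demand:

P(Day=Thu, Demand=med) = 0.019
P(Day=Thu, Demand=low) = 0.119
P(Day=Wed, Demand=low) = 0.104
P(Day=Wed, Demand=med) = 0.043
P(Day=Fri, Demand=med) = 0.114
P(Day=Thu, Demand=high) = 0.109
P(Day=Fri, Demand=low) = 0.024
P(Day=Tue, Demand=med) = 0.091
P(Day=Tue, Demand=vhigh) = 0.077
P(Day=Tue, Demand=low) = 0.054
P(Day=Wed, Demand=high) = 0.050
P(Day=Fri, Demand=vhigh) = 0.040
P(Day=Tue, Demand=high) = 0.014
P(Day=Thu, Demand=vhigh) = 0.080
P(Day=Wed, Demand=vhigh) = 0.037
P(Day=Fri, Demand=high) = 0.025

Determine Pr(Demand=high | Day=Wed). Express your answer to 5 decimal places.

0.21368

P(Day=Wed) = 0.104 + 0.043 + 0.050 + 0.037 = 0.234.
P(Demand=high | Day=Wed) = 0.050/0.234 = 0.21368.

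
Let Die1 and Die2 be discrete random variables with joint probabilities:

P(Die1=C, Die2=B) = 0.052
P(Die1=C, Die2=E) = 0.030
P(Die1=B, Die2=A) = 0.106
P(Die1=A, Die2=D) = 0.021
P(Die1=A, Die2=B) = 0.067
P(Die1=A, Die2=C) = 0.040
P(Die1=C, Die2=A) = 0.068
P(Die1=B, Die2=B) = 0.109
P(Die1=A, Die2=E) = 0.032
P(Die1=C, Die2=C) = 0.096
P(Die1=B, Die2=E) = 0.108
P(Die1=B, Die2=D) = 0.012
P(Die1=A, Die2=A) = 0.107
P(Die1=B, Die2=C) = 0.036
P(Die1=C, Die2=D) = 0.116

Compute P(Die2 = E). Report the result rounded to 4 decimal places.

P(Die2=E) = 0.032 + 0.108 + 0.030 = 0.170.

0.1700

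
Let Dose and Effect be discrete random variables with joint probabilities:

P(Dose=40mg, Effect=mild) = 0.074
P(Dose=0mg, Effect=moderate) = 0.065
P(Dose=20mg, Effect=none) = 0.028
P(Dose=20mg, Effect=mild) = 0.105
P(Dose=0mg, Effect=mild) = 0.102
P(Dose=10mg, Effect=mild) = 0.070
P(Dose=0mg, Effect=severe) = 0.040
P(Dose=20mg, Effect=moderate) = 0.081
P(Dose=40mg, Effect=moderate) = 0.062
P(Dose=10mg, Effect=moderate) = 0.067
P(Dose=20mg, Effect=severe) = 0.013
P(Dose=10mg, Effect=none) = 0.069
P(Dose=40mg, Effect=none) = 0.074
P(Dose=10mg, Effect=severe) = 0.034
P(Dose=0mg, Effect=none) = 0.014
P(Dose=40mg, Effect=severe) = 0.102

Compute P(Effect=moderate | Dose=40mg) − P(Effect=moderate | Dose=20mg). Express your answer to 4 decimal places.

-0.1581

P(Dose=40mg) = 0.074 + 0.074 + 0.062 + 0.102 = 0.312; P(Effect=moderate | Dose=40mg) = 0.062/0.312 = 0.19872.
P(Dose=20mg) = 0.028 + 0.105 + 0.081 + 0.013 = 0.227; P(Effect=moderate | Dose=20mg) = 0.081/0.227 = 0.35683.
Difference = -0.1581.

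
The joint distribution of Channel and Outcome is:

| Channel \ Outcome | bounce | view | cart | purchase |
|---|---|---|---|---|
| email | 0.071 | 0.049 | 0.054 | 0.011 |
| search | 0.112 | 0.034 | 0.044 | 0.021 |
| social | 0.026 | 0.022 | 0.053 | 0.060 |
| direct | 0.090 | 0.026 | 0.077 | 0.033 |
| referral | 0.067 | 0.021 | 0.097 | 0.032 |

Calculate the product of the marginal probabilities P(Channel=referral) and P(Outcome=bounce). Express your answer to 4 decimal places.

P(Channel=referral) = 0.067 + 0.021 + 0.097 + 0.032 = 0.217.
P(Outcome=bounce) = 0.071 + 0.112 + 0.026 + 0.090 + 0.067 = 0.366.
Product: 0.217 × 0.366 = 0.0794.

0.0794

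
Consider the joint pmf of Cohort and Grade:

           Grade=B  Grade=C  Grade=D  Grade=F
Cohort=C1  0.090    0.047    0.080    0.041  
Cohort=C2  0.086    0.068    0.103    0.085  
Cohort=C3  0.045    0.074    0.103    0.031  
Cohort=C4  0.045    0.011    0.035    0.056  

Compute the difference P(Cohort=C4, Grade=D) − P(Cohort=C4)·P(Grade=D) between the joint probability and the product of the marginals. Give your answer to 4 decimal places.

P(Cohort=C4) = 0.045 + 0.011 + 0.035 + 0.056 = 0.147.
P(Grade=D) = 0.080 + 0.103 + 0.103 + 0.035 = 0.321.
P(Cohort=C4, Grade=D) − P(Cohort=C4)P(Grade=D) = 0.035 − 0.147×0.321 = -0.0122.

-0.0122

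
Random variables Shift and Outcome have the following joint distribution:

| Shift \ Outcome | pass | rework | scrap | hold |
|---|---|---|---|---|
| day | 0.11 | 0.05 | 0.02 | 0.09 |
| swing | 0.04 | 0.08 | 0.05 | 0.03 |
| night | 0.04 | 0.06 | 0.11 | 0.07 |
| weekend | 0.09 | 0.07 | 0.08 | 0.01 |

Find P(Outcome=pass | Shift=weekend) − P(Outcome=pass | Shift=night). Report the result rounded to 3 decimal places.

P(Shift=weekend) = 0.09 + 0.07 + 0.08 + 0.01 = 0.25; P(Outcome=pass | Shift=weekend) = 0.09/0.25 = 0.3600.
P(Shift=night) = 0.04 + 0.06 + 0.11 + 0.07 = 0.28; P(Outcome=pass | Shift=night) = 0.04/0.28 = 0.1429.
Difference = 0.217.

0.217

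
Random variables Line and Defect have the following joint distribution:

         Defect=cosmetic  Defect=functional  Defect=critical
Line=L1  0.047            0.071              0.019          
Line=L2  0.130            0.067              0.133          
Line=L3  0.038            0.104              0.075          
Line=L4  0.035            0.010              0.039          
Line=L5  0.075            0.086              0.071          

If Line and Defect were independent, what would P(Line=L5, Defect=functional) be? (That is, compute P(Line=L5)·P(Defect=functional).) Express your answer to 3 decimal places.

P(Line=L5) = 0.075 + 0.086 + 0.071 = 0.232.
P(Defect=functional) = 0.071 + 0.067 + 0.104 + 0.010 + 0.086 = 0.338.
Product: 0.232 × 0.338 = 0.078.

0.078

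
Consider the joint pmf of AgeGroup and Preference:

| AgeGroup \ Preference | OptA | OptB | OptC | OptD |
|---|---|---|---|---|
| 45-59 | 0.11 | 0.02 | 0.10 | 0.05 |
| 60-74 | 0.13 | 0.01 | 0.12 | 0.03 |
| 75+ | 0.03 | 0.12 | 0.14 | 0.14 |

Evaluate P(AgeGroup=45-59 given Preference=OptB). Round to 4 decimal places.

0.1333

P(Preference=OptB) = 0.02 + 0.01 + 0.12 = 0.15.
P(AgeGroup=45-59 | Preference=OptB) = 0.02/0.15 = 0.1333.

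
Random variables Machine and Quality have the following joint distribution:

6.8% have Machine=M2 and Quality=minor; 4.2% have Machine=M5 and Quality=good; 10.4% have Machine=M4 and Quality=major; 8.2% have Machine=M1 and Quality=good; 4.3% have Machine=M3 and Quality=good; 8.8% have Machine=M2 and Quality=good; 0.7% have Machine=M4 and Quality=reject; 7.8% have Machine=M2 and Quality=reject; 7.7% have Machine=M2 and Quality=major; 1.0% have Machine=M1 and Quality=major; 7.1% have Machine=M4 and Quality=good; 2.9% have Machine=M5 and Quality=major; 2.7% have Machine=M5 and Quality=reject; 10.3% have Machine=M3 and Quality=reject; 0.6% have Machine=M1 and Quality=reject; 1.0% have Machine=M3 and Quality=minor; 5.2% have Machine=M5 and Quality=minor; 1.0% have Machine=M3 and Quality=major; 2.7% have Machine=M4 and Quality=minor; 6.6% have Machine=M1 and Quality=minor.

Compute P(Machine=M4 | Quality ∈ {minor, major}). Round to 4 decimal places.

0.2892

P(Quality=minor) = 0.066 + 0.068 + 0.010 + 0.027 + 0.052 = 0.223.
P(Quality=major) = 0.010 + 0.077 + 0.010 + 0.104 + 0.029 = 0.230.
P(Quality ∈ {minor, major}) = 0.223 + 0.230 = 0.453; P(Machine=M4, Quality ∈ {minor, major}) = 0.027 + 0.104 = 0.131.
P(Machine=M4 | Quality ∈ {minor, major}) = 0.131/0.453 = 0.2892.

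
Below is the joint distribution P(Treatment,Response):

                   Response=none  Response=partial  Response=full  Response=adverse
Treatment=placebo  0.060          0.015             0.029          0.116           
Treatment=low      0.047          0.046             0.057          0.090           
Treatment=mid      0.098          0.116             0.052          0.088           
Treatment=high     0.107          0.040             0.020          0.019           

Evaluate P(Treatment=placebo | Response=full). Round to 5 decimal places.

P(Response=full) = 0.029 + 0.057 + 0.052 + 0.020 = 0.158.
P(Treatment=placebo | Response=full) = 0.029/0.158 = 0.18354.

0.18354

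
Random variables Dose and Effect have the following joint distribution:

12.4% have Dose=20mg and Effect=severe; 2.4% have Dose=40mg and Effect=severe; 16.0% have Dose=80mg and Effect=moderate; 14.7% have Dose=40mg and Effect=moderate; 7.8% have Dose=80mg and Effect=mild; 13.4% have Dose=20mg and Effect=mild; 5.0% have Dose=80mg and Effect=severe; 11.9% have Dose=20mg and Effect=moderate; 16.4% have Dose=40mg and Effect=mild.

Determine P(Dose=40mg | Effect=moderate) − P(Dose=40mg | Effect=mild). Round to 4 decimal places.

P(Effect=moderate) = 0.119 + 0.147 + 0.160 = 0.426; P(Dose=40mg | Effect=moderate) = 0.147/0.426 = 0.34507.
P(Effect=mild) = 0.134 + 0.164 + 0.078 = 0.376; P(Dose=40mg | Effect=mild) = 0.164/0.376 = 0.43617.
Difference = -0.0911.

-0.0911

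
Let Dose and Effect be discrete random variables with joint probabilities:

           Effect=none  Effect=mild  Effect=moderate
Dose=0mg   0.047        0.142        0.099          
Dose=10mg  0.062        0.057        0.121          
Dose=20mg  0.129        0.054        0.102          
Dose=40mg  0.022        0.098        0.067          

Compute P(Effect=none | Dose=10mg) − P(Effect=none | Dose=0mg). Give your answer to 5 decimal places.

0.09514

P(Dose=10mg) = 0.062 + 0.057 + 0.121 = 0.240; P(Effect=none | Dose=10mg) = 0.062/0.240 = 0.258333.
P(Dose=0mg) = 0.047 + 0.142 + 0.099 = 0.288; P(Effect=none | Dose=0mg) = 0.047/0.288 = 0.163194.
Difference = 0.09514.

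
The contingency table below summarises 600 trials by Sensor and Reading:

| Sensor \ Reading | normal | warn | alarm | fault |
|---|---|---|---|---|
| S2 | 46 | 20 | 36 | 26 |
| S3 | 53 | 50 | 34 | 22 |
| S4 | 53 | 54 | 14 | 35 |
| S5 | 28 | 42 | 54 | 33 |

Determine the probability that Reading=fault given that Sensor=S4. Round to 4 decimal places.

Total with Sensor=S4: 53 + 54 + 14 + 35 = 156.
P(Reading=fault | Sensor=S4) = 35/156 = 0.2244.

0.2244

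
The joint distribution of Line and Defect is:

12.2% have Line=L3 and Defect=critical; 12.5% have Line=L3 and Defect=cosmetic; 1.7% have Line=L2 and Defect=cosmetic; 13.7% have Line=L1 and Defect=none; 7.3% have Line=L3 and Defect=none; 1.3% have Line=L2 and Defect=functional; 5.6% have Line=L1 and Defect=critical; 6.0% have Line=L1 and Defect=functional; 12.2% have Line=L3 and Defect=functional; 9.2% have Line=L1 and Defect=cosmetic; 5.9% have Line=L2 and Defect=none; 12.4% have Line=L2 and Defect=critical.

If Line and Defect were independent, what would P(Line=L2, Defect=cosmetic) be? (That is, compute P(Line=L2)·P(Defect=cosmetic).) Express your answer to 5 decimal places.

0.04984

P(Line=L2) = 0.059 + 0.017 + 0.013 + 0.124 = 0.213.
P(Defect=cosmetic) = 0.092 + 0.017 + 0.125 = 0.234.
Product: 0.213 × 0.234 = 0.04984.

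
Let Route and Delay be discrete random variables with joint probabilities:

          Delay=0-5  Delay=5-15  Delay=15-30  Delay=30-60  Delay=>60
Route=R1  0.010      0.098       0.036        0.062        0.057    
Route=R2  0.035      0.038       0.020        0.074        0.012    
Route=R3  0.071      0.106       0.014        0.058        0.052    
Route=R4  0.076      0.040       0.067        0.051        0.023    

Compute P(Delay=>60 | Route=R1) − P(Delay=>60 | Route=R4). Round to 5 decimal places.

0.12724

P(Route=R1) = 0.010 + 0.098 + 0.036 + 0.062 + 0.057 = 0.263; P(Delay=>60 | Route=R1) = 0.057/0.263 = 0.216730.
P(Route=R4) = 0.076 + 0.040 + 0.067 + 0.051 + 0.023 = 0.257; P(Delay=>60 | Route=R4) = 0.023/0.257 = 0.089494.
Difference = 0.12724.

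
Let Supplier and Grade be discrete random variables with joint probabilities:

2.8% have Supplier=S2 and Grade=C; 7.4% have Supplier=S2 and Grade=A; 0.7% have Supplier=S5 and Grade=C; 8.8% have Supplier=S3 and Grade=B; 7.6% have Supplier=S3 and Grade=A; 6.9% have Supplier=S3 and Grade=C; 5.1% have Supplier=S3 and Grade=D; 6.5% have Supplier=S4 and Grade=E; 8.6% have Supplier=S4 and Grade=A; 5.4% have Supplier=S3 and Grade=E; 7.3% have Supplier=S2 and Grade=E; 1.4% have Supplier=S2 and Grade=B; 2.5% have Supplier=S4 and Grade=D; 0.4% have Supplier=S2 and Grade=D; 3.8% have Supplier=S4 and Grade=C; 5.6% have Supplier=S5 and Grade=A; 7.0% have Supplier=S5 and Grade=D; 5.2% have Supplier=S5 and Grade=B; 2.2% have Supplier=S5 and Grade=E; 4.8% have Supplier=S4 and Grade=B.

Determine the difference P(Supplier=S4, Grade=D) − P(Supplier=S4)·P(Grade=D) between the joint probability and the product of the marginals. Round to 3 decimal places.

P(Supplier=S4) = 0.086 + 0.048 + 0.038 + 0.025 + 0.065 = 0.262.
P(Grade=D) = 0.004 + 0.051 + 0.025 + 0.070 = 0.150.
P(Supplier=S4, Grade=D) − P(Supplier=S4)P(Grade=D) = 0.025 − 0.262×0.150 = -0.014.

-0.014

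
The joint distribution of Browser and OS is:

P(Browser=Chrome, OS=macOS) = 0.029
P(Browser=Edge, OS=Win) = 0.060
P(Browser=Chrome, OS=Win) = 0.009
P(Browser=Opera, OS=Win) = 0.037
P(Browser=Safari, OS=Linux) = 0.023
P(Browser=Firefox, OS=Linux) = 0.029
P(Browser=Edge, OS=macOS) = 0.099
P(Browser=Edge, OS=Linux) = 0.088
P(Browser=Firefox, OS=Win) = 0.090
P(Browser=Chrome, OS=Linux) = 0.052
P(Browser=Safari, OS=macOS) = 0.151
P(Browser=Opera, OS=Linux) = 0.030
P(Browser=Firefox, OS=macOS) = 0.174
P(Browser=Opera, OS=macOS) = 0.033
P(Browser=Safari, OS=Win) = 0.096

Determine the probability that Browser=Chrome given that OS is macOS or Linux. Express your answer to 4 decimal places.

P(OS=macOS) = 0.029 + 0.174 + 0.151 + 0.099 + 0.033 = 0.486.
P(OS=Linux) = 0.052 + 0.029 + 0.023 + 0.088 + 0.030 = 0.222.
P(OS ∈ {macOS, Linux}) = 0.486 + 0.222 = 0.708; P(Browser=Chrome, OS ∈ {macOS, Linux}) = 0.029 + 0.052 = 0.081.
P(Browser=Chrome | OS ∈ {macOS, Linux}) = 0.081/0.708 = 0.1144.

0.1144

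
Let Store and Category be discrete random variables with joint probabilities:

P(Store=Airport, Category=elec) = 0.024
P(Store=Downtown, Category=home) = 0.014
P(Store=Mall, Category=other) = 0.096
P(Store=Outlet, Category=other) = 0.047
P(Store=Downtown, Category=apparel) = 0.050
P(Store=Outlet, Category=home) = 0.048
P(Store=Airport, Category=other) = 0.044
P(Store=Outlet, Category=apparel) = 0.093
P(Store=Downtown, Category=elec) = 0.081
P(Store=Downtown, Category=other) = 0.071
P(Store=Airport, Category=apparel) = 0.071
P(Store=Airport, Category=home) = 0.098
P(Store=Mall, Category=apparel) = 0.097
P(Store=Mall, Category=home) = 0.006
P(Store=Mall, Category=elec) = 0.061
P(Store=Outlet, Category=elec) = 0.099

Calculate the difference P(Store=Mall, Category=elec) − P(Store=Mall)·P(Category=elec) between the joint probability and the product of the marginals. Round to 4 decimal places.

P(Store=Mall) = 0.097 + 0.061 + 0.006 + 0.096 = 0.260.
P(Category=elec) = 0.081 + 0.061 + 0.024 + 0.099 = 0.265.
P(Store=Mall, Category=elec) − P(Store=Mall)P(Category=elec) = 0.061 − 0.260×0.265 = -0.0079.

-0.0079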